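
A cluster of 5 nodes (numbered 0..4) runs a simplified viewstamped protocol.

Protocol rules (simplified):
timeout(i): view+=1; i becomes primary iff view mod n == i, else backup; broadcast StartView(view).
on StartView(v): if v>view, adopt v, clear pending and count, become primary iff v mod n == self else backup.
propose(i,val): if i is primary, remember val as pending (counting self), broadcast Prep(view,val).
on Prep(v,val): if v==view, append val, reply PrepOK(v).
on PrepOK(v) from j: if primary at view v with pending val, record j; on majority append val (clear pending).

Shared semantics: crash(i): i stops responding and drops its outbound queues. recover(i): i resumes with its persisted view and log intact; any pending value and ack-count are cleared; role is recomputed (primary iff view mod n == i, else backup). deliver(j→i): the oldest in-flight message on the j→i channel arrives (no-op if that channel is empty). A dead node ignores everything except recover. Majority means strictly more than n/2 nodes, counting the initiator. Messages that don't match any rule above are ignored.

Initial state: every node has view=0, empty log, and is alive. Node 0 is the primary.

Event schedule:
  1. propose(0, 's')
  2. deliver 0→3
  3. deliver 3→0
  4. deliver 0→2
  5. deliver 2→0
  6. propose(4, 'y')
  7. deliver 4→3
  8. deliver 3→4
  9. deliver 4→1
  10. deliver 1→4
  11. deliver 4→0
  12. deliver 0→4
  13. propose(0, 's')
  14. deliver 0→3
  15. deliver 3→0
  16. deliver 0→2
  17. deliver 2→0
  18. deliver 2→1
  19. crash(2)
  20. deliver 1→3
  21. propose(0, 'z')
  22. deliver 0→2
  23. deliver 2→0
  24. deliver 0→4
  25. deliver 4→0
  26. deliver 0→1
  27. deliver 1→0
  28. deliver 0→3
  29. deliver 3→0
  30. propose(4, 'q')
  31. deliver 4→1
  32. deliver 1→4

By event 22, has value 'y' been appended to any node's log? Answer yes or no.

no

step 1 propose(0,'s'): —
step 2 deliver 0→3: 3={back,v=0,log=s}
step 3 deliver 3→0: —
step 4 deliver 0→2: 2={back,v=0,log=s}
step 5 deliver 2→0: 0={prim,v=0,log=s}
step 6 propose(4,'y'): —
step 7 deliver 4→3: —
step 8 deliver 3→4: —
step 9 deliver 4→1: —
step 10 deliver 1→4: —
step 11 deliver 4→0: —
step 12 deliver 0→4: 4={back,v=0,log=s}
step 13 propose(0,'s'): —
step 14 deliver 0→3: 3={back,v=0,log=s,s}
step 15 deliver 3→0: —
step 16 deliver 0→2: 2={back,v=0,log=s,s}
step 17 deliver 2→0: 0={prim,v=0,log=s,s}
step 18 deliver 2→1: —
step 19 crash(2): 2={✗back,v=0,log=s,s}
step 20 deliver 1→3: —
step 21 propose(0,'z'): —
step 22 deliver 0→2: —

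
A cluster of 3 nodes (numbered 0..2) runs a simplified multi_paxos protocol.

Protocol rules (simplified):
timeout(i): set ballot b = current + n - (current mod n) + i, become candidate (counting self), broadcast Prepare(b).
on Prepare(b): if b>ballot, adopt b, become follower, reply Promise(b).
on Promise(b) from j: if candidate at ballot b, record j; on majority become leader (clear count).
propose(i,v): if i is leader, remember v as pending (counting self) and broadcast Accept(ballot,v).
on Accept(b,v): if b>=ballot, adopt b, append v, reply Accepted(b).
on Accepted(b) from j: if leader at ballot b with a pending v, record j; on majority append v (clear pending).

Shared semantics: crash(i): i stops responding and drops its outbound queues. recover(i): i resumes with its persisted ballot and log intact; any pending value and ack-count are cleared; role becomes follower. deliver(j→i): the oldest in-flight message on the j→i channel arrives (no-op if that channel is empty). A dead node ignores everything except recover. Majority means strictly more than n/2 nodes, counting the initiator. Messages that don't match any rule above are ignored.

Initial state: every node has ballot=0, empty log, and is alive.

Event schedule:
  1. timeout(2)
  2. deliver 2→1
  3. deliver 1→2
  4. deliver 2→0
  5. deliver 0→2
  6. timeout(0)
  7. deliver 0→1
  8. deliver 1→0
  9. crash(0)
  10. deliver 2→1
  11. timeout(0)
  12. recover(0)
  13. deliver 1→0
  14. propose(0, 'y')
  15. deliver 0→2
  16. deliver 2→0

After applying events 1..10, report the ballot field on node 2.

after 1 — timeout(2): n2:cand/b5/[-]
after 2 — deliver 2→1: n1:foll/b5/[-]
after 3 — deliver 1→2: n2:lead/b5/[-]
after 4 — deliver 2→0: n0:foll/b5/[-]
after 5 — deliver 0→2: ·
after 6 — timeout(0): n0:cand/b6/[-]
after 7 — deliver 0→1: n1:foll/b6/[-]
after 8 — deliver 1→0: n0:lead/b6/[-]
after 9 — crash(0): n0:✗lead/b6/[-]
after 10 — deliver 2→1: ·

5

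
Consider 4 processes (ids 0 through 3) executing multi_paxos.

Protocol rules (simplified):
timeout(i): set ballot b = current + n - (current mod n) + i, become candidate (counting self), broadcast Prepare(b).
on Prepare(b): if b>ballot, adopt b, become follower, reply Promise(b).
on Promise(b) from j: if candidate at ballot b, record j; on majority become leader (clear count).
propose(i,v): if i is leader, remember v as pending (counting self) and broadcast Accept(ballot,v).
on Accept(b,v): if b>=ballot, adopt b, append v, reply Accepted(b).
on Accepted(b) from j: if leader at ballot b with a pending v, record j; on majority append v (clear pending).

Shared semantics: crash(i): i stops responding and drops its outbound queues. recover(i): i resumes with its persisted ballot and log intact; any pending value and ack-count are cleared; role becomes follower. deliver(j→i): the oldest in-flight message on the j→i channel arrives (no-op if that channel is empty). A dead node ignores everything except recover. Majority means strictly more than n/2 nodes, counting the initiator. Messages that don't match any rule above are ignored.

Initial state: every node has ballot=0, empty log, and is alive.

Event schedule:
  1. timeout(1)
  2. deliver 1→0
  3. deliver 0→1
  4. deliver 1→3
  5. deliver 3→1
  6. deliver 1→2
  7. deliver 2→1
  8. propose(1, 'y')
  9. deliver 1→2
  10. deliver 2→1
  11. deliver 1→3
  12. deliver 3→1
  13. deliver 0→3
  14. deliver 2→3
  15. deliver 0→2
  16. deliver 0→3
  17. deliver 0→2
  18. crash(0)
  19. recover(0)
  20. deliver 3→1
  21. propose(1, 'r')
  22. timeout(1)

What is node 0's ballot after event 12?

5

1. timeout(1):  <1:cand b5 ->
2. deliver 1→0:  <0:foll b5 ->
3. deliver 0→1:  nop
4. deliver 1→3:  <3:foll b5 ->
5. deliver 3→1:  <1:lead b5 ->
6. deliver 1→2:  <2:foll b5 ->
7. deliver 2→1:  nop
8. propose(1,'y'):  nop
9. deliver 1→2:  <2:foll b5 y>
10. deliver 2→1:  nop
11. deliver 1→3:  <3:foll b5 y>
12. deliver 3→1:  <1:lead b5 y>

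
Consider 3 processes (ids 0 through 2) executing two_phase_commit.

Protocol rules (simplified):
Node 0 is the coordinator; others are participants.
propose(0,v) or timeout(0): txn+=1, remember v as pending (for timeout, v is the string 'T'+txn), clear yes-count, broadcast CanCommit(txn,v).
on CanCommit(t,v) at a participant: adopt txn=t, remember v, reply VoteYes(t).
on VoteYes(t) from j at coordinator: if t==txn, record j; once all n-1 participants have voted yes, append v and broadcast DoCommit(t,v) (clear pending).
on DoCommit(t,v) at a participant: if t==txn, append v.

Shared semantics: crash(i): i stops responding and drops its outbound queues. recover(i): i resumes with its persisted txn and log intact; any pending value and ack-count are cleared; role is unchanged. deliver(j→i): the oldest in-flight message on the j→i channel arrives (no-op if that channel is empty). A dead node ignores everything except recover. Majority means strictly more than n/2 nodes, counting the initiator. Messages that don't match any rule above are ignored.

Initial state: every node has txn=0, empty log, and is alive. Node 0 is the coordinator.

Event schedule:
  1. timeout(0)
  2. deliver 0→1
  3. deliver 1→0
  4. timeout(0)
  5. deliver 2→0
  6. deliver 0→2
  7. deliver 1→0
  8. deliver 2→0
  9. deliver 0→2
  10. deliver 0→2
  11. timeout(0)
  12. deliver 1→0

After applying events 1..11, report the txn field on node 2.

step 1 timeout(0): 0={coor,t=1,log=-}
step 2 deliver 0→1: 1={part,t=1,log=-}
step 3 deliver 1→0: —
step 4 timeout(0): 0={coor,t=2,log=-}
step 5 deliver 2→0: —
step 6 deliver 0→2: 2={part,t=1,log=-}
step 7 deliver 1→0: —
step 8 deliver 2→0: —
step 9 deliver 0→2: 2={part,t=2,log=-}
step 10 deliver 0→2: —
step 11 timeout(0): 0={coor,t=3,log=-}

2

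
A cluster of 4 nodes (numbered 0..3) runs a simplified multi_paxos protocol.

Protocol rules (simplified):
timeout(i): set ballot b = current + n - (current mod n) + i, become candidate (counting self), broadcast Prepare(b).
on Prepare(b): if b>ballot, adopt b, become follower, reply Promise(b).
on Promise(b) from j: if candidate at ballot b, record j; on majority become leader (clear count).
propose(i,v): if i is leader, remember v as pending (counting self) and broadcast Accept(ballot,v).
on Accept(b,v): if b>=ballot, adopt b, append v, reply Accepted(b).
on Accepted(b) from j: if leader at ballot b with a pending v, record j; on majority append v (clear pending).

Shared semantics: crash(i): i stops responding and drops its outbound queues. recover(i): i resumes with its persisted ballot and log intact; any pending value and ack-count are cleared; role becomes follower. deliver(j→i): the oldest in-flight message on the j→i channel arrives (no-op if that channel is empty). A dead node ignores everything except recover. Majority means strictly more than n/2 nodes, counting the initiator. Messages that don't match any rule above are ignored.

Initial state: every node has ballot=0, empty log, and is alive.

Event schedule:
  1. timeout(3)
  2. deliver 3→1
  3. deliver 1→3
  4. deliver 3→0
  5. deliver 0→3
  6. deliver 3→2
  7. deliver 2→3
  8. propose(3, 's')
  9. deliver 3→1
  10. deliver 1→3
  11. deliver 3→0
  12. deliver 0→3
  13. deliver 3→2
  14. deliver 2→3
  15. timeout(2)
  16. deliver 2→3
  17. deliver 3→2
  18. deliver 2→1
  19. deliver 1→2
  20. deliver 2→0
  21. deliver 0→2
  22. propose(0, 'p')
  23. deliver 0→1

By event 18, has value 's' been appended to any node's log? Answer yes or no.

[1] timeout(3) → N3(cand b7 [-])
[2] deliver 3→1 → N1(foll b7 [-])
[3] deliver 1→3 → ∅
[4] deliver 3→0 → N0(foll b7 [-])
[5] deliver 0→3 → N3(lead b7 [-])
[6] deliver 3→2 → N2(foll b7 [-])
[7] deliver 2→3 → ∅
[8] propose(3,'s') → ∅
[9] deliver 3→1 → N1(foll b7 [s])
[10] deliver 1→3 → ∅
[11] deliver 3→0 → N0(foll b7 [s])
[12] deliver 0→3 → N3(lead b7 [s])
[13] deliver 3→2 → N2(foll b7 [s])
[14] deliver 2→3 → ∅
[15] timeout(2) → N2(cand b10 [s])
[16] deliver 2→3 → N3(foll b10 [s])
[17] deliver 3→2 → ∅
[18] deliver 2→1 → N1(foll b10 [s])

yes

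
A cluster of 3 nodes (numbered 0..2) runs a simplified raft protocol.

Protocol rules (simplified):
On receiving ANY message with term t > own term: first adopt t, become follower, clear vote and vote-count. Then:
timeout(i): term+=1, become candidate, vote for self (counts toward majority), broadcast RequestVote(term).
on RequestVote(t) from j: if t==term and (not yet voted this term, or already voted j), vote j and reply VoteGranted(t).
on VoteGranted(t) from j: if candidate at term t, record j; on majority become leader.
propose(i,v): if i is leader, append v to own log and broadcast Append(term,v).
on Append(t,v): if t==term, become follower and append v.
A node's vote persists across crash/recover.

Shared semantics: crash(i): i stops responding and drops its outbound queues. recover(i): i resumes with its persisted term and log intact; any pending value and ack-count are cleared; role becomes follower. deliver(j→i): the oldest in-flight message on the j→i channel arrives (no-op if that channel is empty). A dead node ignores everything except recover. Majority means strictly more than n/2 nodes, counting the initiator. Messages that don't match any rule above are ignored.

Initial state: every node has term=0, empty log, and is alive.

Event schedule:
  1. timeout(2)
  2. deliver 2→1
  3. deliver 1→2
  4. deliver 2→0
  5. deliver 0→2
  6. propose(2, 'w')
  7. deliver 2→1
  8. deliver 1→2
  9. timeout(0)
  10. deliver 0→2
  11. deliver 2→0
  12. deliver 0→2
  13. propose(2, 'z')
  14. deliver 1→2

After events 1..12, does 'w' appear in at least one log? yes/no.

after 1 — timeout(2): n2:cand/t1/[-]
after 2 — deliver 2→1: n1:foll/t1/[-]
after 3 — deliver 1→2: n2:lead/t1/[-]
after 4 — deliver 2→0: n0:foll/t1/[-]
after 5 — deliver 0→2: ·
after 6 — propose(2,'w'): n2:lead/t1/[w]
after 7 — deliver 2→1: n1:foll/t1/[w]
after 8 — deliver 1→2: ·
after 9 — timeout(0): n0:cand/t2/[-]
after 10 — deliver 0→2: n2:foll/t2/[w]
after 11 — deliver 2→0: ·
after 12 — deliver 0→2: ·

yes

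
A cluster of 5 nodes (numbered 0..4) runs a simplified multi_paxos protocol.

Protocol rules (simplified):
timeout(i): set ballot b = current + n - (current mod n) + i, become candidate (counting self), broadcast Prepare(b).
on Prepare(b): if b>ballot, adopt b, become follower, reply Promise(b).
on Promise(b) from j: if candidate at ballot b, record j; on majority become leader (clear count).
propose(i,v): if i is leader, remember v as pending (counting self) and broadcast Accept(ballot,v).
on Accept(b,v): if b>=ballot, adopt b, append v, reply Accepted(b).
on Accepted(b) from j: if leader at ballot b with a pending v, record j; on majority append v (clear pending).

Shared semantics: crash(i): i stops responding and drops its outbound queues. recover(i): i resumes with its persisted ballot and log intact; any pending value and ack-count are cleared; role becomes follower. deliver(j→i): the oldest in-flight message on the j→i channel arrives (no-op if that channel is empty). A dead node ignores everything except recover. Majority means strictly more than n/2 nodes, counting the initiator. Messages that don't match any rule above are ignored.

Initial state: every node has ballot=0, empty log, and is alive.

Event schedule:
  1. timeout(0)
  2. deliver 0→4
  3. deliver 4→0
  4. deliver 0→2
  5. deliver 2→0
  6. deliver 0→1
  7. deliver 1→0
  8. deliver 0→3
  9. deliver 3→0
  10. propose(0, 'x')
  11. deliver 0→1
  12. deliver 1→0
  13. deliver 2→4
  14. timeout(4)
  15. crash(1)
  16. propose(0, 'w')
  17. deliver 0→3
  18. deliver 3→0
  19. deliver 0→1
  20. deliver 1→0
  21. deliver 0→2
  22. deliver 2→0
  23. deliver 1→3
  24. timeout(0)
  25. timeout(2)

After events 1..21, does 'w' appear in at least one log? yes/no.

e1 timeout(0): 0[cand,b=5,-]
e2 deliver 0→4: 4[foll,b=5,-]
e3 deliver 4→0: ·
e4 deliver 0→2: 2[foll,b=5,-]
e5 deliver 2→0: 0[lead,b=5,-]
e6 deliver 0→1: 1[foll,b=5,-]
e7 deliver 1→0: ·
e8 deliver 0→3: 3[foll,b=5,-]
e9 deliver 3→0: ·
e10 propose(0,'x'): ·
e11 deliver 0→1: 1[foll,b=5,x]
e12 deliver 1→0: ·
e13 deliver 2→4: ·
e14 timeout(4): 4[cand,b=14,-]
e15 crash(1): 1[✗foll,b=5,x]
e16 propose(0,'w'): ·
e17 deliver 0→3: 3[foll,b=5,x]
e18 deliver 3→0: ·
e19 deliver 0→1: ·
e20 deliver 1→0: ·
e21 deliver 0→2: 2[foll,b=5,x]

no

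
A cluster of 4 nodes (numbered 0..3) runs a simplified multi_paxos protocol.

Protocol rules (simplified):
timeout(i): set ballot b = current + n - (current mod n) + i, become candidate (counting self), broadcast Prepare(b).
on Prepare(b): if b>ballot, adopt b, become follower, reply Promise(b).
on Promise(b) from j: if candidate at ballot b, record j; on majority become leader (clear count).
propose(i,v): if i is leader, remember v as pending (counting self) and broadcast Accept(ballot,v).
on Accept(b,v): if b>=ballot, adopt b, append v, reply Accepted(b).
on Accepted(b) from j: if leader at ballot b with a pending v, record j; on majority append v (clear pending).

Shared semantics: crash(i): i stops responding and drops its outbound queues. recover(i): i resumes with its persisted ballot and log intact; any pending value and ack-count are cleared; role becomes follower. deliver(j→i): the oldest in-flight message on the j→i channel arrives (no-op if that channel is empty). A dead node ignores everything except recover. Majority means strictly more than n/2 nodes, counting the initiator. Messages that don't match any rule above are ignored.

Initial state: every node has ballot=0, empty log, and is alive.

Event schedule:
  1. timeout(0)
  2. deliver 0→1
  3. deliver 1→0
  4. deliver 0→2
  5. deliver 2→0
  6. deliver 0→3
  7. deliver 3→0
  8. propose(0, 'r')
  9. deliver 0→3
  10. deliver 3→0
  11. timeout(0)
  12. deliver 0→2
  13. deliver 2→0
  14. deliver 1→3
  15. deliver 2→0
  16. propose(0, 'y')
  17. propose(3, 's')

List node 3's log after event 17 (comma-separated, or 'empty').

[1] timeout(0) → N0(cand b4 [-])
[2] deliver 0→1 → N1(foll b4 [-])
[3] deliver 1→0 → ∅
[4] deliver 0→2 → N2(foll b4 [-])
[5] deliver 2→0 → N0(lead b4 [-])
[6] deliver 0→3 → N3(foll b4 [-])
[7] deliver 3→0 → ∅
[8] propose(0,'r') → ∅
[9] deliver 0→3 → N3(foll b4 [r])
[10] deliver 3→0 → ∅
[11] timeout(0) → N0(cand b8 [-])
[12] deliver 0→2 → N2(foll b4 [r])
[13] deliver 2→0 → ∅
[14] deliver 1→3 → ∅
[15] deliver 2→0 → ∅
[16] propose(0,'y') → ∅
[17] propose(3,'s') → ∅

r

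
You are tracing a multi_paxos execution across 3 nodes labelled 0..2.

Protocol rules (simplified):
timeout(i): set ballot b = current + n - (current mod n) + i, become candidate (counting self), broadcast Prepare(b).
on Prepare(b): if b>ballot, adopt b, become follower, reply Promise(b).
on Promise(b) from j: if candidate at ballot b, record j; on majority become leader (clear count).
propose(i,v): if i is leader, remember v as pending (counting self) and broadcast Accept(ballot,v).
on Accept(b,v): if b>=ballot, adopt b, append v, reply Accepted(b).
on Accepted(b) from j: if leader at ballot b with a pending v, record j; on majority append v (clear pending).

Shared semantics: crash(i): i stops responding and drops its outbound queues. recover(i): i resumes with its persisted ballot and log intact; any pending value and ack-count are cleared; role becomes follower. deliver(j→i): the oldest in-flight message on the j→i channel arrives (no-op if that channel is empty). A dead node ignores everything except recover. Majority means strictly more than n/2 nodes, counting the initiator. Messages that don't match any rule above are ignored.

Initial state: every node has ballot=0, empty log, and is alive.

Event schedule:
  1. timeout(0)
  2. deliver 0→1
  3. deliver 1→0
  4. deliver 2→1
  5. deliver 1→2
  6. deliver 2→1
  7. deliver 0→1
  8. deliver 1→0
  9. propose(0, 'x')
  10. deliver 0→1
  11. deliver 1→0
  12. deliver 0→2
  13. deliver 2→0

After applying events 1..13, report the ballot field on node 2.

[1] timeout(0) → N0(cand b3 [-])
[2] deliver 0→1 → N1(foll b3 [-])
[3] deliver 1→0 → N0(lead b3 [-])
[4] deliver 2→1 → ∅
[5] deliver 1→2 → ∅
[6] deliver 2→1 → ∅
[7] deliver 0→1 → ∅
[8] deliver 1→0 → ∅
[9] propose(0,'x') → ∅
[10] deliver 0→1 → N1(foll b3 [x])
[11] deliver 1→0 → N0(lead b3 [x])
[12] deliver 0→2 → N2(foll b3 [-])
[13] deliver 2→0 → ∅

3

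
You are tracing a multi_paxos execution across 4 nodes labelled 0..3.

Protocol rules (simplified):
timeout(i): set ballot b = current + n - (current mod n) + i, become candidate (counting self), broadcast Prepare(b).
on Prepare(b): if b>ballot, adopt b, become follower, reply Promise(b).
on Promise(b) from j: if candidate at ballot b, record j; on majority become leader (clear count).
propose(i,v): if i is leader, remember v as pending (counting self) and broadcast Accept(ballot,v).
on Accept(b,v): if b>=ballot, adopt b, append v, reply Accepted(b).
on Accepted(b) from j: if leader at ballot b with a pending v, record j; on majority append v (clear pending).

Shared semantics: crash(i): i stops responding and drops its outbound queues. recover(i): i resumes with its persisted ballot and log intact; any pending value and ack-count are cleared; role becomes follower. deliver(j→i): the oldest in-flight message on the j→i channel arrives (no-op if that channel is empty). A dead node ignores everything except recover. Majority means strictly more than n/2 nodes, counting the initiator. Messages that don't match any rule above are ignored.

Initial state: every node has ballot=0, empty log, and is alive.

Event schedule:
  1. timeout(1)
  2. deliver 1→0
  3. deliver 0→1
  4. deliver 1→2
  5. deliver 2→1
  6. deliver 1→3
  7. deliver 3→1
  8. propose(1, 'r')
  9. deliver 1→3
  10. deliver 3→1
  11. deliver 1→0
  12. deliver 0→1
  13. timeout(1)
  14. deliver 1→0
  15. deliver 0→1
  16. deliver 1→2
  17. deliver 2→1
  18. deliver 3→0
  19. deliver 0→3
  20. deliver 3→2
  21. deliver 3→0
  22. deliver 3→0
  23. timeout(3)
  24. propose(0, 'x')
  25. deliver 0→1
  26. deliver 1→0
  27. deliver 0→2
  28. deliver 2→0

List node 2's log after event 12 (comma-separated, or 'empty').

1. timeout(1):  <1:cand b5 ->
2. deliver 1→0:  <0:foll b5 ->
3. deliver 0→1:  nop
4. deliver 1→2:  <2:foll b5 ->
5. deliver 2→1:  <1:lead b5 ->
6. deliver 1→3:  <3:foll b5 ->
7. deliver 3→1:  nop
8. propose(1,'r'):  nop
9. deliver 1→3:  <3:foll b5 r>
10. deliver 3→1:  nop
11. deliver 1→0:  <0:foll b5 r>
12. deliver 0→1:  <1:lead b5 r>

empty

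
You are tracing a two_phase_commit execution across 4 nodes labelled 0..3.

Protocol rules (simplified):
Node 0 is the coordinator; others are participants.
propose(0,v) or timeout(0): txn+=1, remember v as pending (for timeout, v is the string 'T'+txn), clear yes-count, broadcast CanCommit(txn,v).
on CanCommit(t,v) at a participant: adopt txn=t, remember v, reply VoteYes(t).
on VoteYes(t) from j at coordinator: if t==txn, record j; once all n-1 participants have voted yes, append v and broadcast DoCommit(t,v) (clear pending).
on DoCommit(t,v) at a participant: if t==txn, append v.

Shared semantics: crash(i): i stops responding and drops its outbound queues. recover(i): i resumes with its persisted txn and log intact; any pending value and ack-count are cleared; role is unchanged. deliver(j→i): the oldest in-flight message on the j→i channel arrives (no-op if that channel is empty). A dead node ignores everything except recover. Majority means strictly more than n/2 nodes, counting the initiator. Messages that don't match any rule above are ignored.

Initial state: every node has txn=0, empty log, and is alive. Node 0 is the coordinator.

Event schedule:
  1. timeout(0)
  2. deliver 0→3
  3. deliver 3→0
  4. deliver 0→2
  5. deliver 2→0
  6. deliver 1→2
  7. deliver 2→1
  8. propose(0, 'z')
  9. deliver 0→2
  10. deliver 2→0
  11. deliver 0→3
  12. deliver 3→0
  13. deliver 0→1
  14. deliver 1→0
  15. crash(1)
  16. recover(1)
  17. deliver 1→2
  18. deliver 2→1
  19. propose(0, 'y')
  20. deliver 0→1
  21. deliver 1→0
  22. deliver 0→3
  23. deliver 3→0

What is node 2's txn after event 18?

[1] timeout(0) → N0(coor t1 [-])
[2] deliver 0→3 → N3(part t1 [-])
[3] deliver 3→0 → ∅
[4] deliver 0→2 → N2(part t1 [-])
[5] deliver 2→0 → ∅
[6] deliver 1→2 → ∅
[7] deliver 2→1 → ∅
[8] propose(0,'z') → N0(coor t2 [-])
[9] deliver 0→2 → N2(part t2 [-])
[10] deliver 2→0 → ∅
[11] deliver 0→3 → N3(part t2 [-])
[12] deliver 3→0 → ∅
[13] deliver 0→1 → N1(part t1 [-])
[14] deliver 1→0 → ∅
[15] crash(1) → N1(✗part t1 [-])
[16] recover(1) → N1(part t1 [-])
[17] deliver 1→2 → ∅
[18] deliver 2→1 → ∅

2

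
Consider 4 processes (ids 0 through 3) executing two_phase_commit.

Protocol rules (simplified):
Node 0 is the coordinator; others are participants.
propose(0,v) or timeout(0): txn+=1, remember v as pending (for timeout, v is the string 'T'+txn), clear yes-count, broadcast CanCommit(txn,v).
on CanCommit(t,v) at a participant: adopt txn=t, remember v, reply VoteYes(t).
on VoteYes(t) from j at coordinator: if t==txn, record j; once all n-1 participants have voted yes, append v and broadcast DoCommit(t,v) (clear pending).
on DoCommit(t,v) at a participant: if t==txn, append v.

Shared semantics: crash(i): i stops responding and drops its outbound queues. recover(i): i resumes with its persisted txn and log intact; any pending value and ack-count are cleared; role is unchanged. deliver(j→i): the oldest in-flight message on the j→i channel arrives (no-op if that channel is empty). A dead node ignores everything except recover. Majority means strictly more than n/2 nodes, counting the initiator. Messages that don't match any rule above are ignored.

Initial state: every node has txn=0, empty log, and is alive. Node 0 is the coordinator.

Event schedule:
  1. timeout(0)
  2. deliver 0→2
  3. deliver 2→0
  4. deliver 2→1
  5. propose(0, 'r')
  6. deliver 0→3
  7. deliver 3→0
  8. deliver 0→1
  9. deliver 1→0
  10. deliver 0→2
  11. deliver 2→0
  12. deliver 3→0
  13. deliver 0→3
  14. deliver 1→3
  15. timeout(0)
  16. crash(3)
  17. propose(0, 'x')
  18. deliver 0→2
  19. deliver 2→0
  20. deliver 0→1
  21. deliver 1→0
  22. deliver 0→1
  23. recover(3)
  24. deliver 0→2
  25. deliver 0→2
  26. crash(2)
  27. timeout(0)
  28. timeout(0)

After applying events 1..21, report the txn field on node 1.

2

[1] timeout(0) → N0(coor t1 [-])
[2] deliver 0→2 → N2(part t1 [-])
[3] deliver 2→0 → ∅
[4] deliver 2→1 → ∅
[5] propose(0,'r') → N0(coor t2 [-])
[6] deliver 0→3 → N3(part t1 [-])
[7] deliver 3→0 → ∅
[8] deliver 0→1 → N1(part t1 [-])
[9] deliver 1→0 → ∅
[10] deliver 0→2 → N2(part t2 [-])
[11] deliver 2→0 → ∅
[12] deliver 3→0 → ∅
[13] deliver 0→3 → N3(part t2 [-])
[14] deliver 1→3 → ∅
[15] timeout(0) → N0(coor t3 [-])
[16] crash(3) → N3(✗part t2 [-])
[17] propose(0,'x') → N0(coor t4 [-])
[18] deliver 0→2 → N2(part t3 [-])
[19] deliver 2→0 → ∅
[20] deliver 0→1 → N1(part t2 [-])
[21] deliver 1→0 → ∅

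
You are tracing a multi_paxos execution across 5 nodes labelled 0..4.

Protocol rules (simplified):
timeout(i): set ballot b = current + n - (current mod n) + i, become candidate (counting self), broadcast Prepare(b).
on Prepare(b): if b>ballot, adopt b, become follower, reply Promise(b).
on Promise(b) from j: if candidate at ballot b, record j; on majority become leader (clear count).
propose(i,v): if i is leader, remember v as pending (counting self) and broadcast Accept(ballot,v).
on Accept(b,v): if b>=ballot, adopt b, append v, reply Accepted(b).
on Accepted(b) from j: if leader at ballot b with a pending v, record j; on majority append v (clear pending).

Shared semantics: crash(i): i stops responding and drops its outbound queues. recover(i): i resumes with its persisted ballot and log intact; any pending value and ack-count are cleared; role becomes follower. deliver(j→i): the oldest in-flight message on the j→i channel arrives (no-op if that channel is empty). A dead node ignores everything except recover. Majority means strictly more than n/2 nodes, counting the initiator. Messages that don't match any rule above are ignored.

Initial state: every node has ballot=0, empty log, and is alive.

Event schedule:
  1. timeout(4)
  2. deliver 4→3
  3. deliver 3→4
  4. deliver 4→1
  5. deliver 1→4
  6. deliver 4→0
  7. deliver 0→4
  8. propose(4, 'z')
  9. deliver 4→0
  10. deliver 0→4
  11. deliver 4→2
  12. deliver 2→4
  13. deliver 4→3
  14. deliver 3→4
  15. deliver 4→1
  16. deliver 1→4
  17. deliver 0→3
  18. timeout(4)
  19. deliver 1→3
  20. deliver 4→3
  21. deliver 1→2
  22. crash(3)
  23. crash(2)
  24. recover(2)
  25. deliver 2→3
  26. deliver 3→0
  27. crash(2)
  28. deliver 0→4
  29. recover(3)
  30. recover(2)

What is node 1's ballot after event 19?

e1 timeout(4): 4[cand,b=9,-]
e2 deliver 4→3: 3[foll,b=9,-]
e3 deliver 3→4: ·
e4 deliver 4→1: 1[foll,b=9,-]
e5 deliver 1→4: 4[lead,b=9,-]
e6 deliver 4→0: 0[foll,b=9,-]
e7 deliver 0→4: ·
e8 propose(4,'z'): ·
e9 deliver 4→0: 0[foll,b=9,z]
e10 deliver 0→4: ·
e11 deliver 4→2: 2[foll,b=9,-]
e12 deliver 2→4: ·
e13 deliver 4→3: 3[foll,b=9,z]
e14 deliver 3→4: 4[lead,b=9,z]
e15 deliver 4→1: 1[foll,b=9,z]
e16 deliver 1→4: ·
e17 deliver 0→3: ·
e18 timeout(4): 4[cand,b=14,z]
e19 deliver 1→3: ·

9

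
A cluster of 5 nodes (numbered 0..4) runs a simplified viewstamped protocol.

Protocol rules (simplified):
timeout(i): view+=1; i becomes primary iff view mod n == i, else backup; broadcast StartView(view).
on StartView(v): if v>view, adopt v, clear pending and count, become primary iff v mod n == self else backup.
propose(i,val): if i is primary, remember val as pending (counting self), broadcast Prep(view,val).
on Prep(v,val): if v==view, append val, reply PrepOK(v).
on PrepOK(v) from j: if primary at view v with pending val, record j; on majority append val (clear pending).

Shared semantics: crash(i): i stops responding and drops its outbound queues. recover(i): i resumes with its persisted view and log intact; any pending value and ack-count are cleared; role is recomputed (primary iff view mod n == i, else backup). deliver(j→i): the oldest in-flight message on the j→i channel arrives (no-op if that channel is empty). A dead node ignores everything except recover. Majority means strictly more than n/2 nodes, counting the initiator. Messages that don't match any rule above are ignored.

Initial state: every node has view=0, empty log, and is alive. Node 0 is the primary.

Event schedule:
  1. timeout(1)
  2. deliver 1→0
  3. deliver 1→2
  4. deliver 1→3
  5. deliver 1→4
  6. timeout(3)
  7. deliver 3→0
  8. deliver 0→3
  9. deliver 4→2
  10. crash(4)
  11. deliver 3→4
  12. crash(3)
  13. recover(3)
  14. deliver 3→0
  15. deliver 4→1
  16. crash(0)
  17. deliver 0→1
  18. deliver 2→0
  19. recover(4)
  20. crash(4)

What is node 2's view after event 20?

after 1 — timeout(1): n1:prim/v1/[-]
after 2 — deliver 1→0: n0:back/v1/[-]
after 3 — deliver 1→2: n2:back/v1/[-]
after 4 — deliver 1→3: n3:back/v1/[-]
after 5 — deliver 1→4: n4:back/v1/[-]
after 6 — timeout(3): n3:back/v2/[-]
after 7 — deliver 3→0: n0:back/v2/[-]
after 8 — deliver 0→3: ·
after 9 — deliver 4→2: ·
after 10 — crash(4): n4:✗back/v1/[-]
after 11 — deliver 3→4: ·
after 12 — crash(3): n3:✗back/v2/[-]
after 13 — recover(3): n3:back/v2/[-]
after 14 — deliver 3→0: ·
after 15 — deliver 4→1: ·
after 16 — crash(0): n0:✗back/v2/[-]
after 17 — deliver 0→1: ·
after 18 — deliver 2→0: ·
after 19 — recover(4): n4:back/v1/[-]
after 20 — crash(4): n4:✗back/v1/[-]

1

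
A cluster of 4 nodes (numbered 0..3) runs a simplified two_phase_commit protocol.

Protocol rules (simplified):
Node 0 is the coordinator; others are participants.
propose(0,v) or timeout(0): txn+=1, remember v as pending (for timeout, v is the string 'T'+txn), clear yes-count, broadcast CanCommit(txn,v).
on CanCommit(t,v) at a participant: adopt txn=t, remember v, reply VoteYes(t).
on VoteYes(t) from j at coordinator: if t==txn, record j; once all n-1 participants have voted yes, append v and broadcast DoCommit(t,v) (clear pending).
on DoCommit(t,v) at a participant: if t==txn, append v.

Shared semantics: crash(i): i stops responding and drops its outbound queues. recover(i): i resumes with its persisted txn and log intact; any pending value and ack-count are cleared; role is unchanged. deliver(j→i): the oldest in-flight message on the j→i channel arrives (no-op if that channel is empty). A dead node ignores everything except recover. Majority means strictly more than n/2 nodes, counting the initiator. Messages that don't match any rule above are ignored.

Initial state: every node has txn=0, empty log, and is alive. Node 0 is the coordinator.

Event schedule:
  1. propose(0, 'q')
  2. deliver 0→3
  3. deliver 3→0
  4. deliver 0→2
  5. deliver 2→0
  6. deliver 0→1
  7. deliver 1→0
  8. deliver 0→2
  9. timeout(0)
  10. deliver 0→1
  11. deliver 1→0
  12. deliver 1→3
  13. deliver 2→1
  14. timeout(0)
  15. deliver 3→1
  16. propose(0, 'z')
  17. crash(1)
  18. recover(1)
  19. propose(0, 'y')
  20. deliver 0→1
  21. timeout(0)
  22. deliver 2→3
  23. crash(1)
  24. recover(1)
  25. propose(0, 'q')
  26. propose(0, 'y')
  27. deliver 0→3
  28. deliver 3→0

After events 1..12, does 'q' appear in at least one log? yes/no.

yes

after 1 — propose(0,'q'): n0:coor/t1/[-]
after 2 — deliver 0→3: n3:part/t1/[-]
after 3 — deliver 3→0: ·
after 4 — deliver 0→2: n2:part/t1/[-]
after 5 — deliver 2→0: ·
after 6 — deliver 0→1: n1:part/t1/[-]
after 7 — deliver 1→0: n0:coor/t1/[q]
after 8 — deliver 0→2: n2:part/t1/[q]
after 9 — timeout(0): n0:coor/t2/[q]
after 10 — deliver 0→1: n1:part/t1/[q]
after 11 — deliver 1→0: ·
after 12 — deliver 1→3: ·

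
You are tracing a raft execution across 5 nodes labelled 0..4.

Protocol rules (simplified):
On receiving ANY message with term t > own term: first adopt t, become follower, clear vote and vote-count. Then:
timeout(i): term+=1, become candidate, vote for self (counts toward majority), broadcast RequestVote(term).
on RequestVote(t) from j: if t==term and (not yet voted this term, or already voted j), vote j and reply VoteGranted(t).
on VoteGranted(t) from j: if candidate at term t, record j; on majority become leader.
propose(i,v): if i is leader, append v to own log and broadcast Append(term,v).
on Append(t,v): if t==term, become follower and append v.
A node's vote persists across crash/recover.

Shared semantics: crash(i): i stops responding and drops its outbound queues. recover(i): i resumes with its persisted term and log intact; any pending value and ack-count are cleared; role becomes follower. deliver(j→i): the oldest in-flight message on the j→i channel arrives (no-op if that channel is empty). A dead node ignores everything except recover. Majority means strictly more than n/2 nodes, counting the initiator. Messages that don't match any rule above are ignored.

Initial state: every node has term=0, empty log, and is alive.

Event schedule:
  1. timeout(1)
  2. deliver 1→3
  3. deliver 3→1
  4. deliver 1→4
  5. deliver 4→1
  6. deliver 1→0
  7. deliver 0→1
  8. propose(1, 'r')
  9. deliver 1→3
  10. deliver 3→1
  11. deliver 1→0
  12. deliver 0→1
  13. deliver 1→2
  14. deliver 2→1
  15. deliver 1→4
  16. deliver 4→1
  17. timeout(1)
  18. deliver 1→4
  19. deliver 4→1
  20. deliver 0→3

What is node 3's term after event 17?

after 1 — timeout(1): n1:cand/t1/[-]
after 2 — deliver 1→3: n3:foll/t1/[-]
after 3 — deliver 3→1: ·
after 4 — deliver 1→4: n4:foll/t1/[-]
after 5 — deliver 4→1: n1:lead/t1/[-]
after 6 — deliver 1→0: n0:foll/t1/[-]
after 7 — deliver 0→1: ·
after 8 — propose(1,'r'): n1:lead/t1/[r]
after 9 — deliver 1→3: n3:foll/t1/[r]
after 10 — deliver 3→1: ·
after 11 — deliver 1→0: n0:foll/t1/[r]
after 12 — deliver 0→1: ·
after 13 — deliver 1→2: n2:foll/t1/[-]
after 14 — deliver 2→1: ·
after 15 — deliver 1→4: n4:foll/t1/[r]
after 16 — deliver 4→1: ·
after 17 — timeout(1): n1:cand/t2/[r]

1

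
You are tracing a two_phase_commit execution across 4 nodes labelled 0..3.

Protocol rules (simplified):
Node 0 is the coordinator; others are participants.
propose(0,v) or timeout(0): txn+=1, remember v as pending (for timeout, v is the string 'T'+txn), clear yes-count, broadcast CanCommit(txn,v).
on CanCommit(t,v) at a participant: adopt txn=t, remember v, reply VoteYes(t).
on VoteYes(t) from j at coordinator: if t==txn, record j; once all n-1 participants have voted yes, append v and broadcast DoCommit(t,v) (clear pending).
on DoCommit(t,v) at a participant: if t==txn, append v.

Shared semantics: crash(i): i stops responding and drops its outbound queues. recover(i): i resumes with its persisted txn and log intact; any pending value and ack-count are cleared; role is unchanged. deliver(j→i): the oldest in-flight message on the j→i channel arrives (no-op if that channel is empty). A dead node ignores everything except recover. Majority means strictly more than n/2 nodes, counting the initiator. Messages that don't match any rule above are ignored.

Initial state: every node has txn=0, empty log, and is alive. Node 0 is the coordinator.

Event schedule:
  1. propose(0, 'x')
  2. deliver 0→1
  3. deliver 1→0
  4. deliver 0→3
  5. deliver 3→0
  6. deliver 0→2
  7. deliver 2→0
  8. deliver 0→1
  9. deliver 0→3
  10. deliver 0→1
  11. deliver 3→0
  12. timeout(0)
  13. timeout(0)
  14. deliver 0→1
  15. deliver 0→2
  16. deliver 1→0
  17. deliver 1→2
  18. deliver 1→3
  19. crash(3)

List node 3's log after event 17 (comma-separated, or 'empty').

x

1. propose(0,'x'):  <0:coor t1 ->
2. deliver 0→1:  <1:part t1 ->
3. deliver 1→0:  nop
4. deliver 0→3:  <3:part t1 ->
5. deliver 3→0:  nop
6. deliver 0→2:  <2:part t1 ->
7. deliver 2→0:  <0:coor t1 x>
8. deliver 0→1:  <1:part t1 x>
9. deliver 0→3:  <3:part t1 x>
10. deliver 0→1:  nop
11. deliver 3→0:  nop
12. timeout(0):  <0:coor t2 x>
13. timeout(0):  <0:coor t3 x>
14. deliver 0→1:  <1:part t2 x>
15. deliver 0→2:  <2:part t1 x>
16. deliver 1→0:  nop
17. deliver 1→2:  nop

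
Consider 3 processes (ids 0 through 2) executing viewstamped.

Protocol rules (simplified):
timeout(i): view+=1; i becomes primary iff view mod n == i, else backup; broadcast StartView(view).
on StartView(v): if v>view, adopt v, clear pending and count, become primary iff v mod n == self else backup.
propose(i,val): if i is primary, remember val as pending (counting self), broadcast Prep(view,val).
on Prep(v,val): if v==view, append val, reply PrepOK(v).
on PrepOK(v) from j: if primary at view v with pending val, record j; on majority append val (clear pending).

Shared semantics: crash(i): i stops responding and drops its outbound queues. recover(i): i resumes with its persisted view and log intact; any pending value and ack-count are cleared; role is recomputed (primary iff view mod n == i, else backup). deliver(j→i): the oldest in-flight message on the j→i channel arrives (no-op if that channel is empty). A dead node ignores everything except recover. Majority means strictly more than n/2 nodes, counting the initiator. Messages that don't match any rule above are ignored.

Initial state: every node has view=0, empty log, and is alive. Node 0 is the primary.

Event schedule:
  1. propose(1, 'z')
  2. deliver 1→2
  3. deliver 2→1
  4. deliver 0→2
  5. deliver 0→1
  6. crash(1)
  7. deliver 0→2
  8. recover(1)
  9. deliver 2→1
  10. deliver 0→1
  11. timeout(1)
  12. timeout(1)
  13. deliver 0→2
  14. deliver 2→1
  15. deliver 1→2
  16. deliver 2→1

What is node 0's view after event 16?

0

1. propose(1,'z'):  nop
2. deliver 1→2:  nop
3. deliver 2→1:  nop
4. deliver 0→2:  nop
5. deliver 0→1:  nop
6. crash(1):  <1:✗back v0 ->
7. deliver 0→2:  nop
8. recover(1):  <1:back v0 ->
9. deliver 2→1:  nop
10. deliver 0→1:  nop
11. timeout(1):  <1:prim v1 ->
12. timeout(1):  <1:back v2 ->
13. deliver 0→2:  nop
14. deliver 2→1:  nop
15. deliver 1→2:  <2:back v1 ->
16. deliver 2→1:  nop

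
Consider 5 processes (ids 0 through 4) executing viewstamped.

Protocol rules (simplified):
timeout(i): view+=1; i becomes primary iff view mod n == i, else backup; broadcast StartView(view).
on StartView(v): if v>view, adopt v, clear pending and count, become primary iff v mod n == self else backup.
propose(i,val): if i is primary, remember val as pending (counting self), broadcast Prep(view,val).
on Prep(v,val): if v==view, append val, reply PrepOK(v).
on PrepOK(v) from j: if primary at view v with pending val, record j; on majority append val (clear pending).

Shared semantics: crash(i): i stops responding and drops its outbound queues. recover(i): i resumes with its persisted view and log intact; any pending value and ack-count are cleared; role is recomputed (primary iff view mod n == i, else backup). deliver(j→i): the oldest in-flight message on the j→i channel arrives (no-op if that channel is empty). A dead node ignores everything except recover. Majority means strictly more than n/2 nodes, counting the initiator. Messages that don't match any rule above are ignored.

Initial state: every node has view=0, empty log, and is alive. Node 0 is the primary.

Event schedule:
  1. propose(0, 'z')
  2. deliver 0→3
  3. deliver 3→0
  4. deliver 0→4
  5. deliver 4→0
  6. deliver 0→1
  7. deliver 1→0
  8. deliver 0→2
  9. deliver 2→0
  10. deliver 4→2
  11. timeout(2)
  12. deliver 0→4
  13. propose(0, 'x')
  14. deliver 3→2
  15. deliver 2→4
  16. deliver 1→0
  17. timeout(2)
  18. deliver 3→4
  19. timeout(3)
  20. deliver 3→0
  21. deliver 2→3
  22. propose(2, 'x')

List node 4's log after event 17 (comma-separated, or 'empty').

step 1 propose(0,'z'): —
step 2 deliver 0→3: 3={back,v=0,log=z}
step 3 deliver 3→0: —
step 4 deliver 0→4: 4={back,v=0,log=z}
step 5 deliver 4→0: 0={prim,v=0,log=z}
step 6 deliver 0→1: 1={back,v=0,log=z}
step 7 deliver 1→0: —
step 8 deliver 0→2: 2={back,v=0,log=z}
step 9 deliver 2→0: —
step 10 deliver 4→2: —
step 11 timeout(2): 2={back,v=1,log=z}
step 12 deliver 0→4: —
step 13 propose(0,'x'): —
step 14 deliver 3→2: —
step 15 deliver 2→4: 4={back,v=1,log=z}
step 16 deliver 1→0: —
step 17 timeout(2): 2={prim,v=2,log=z}

z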